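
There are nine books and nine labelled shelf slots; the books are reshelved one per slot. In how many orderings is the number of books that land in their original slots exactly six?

Choose which 6 of the 9 are fixed: C(9,6) = 84.
The remaining 3 must be deranged: !3 = 2.
Total: 84 × 2 = 168.

168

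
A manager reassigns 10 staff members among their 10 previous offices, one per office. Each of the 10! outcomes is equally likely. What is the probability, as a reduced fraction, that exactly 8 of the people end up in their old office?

1/80640

Favorable outcomes: C(10,8)·!2 = 45·1 = 45.
Total outcomes: 10! = 3628800.
Probability = 45/3628800 = 1/80640.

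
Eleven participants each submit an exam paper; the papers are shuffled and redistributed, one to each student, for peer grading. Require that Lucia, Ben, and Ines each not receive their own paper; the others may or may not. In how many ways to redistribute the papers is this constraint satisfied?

Inclusion-exclusion on the 3 forbidden self-matches:
Σ_{j=0}^{3} (-1)^j C(3,j)(11-j)!
= C(3,0)·11! - C(3,1)·10! + C(3,2)·9! - C(3,3)·8!
= 39916800 - 10886400 + 1088640 - 40320
= 30078720

30078720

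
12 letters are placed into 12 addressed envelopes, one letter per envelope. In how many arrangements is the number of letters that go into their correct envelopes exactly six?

Pick the 6 fixed positions: C(12,6) = 924 ways.
The remaining 6 must be deranged: !6 = 265.
Total: 924 × 265 = 244860.

244860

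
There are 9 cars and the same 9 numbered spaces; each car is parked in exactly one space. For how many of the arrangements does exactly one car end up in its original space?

133497

Choose which one of the 9 is fixed: C(9,1) = 9.
The other 8 form a derangement: !8 = 14833.
Total: 9 × 14833 = 133497.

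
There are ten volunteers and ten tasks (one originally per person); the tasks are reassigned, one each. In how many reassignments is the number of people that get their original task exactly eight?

45

Choose which 8 of the 10 are fixed: C(10,8) = 45.
The remaining 2 must be deranged: !2 = 1.
Total: 45 × 1 = 45.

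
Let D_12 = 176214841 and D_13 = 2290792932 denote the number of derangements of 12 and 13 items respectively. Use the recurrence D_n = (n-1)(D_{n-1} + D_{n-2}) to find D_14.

32071101049

D_14 = (14-1)·(D_13 + D_12) = 13·(2290792932 + 176214841) = 13·2467007773 = 32071101049.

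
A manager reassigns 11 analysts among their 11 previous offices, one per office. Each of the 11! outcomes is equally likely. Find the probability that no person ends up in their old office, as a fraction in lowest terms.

Favorable outcomes: !11 = 14684570.
Total outcomes: 11! = 39916800.
Probability = 14684570/39916800 = 1468457/3991680.

1468457/3991680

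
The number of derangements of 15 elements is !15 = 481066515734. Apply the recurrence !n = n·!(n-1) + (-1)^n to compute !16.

!16 = 16·481066515734 + 1 = 7697064251745.

7697064251745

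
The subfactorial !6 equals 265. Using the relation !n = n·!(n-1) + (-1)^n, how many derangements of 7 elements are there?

!7 = 7·265 - 1 = 1854.

1854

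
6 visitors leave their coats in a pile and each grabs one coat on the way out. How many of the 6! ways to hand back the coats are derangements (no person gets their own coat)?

265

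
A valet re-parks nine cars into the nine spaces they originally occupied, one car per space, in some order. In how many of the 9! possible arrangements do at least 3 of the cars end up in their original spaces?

29143

Sum C(9,i)·!(9-i) for i = 3..9:
  i=3: C(9,3)·!6 = 84·265 = 22260
  i=4: C(9,4)·!5 = 126·44 = 5544
  i=5: C(9,5)·!4 = 126·9 = 1134
  i=6: C(9,6)·!3 = 84·2 = 168
  i=7: C(9,7)·!2 = 36·1 = 36
  i=8: C(9,8)·!1 = 9·0 = 0
  i=9: C(9,9)·!0 = 1·1 = 1
Total = 29143.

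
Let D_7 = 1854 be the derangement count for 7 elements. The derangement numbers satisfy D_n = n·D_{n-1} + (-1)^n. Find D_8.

14833

D_8 = 8·1854 + 1 = 14833.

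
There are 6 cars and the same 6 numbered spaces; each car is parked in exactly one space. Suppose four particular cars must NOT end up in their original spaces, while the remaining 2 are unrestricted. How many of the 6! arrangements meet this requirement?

362

Let A_j be the event that the j-th constrained one is fixed. By inclusion-exclusion over the 4 events:
Σ_{j=0}^{4} (-1)^j C(4,j)(6-j)!
= C(4,0)·6! - C(4,1)·5! + C(4,2)·4! - C(4,3)·3! + C(4,4)·2!
= 720 - 480 + 144 - 24 + 2
= 362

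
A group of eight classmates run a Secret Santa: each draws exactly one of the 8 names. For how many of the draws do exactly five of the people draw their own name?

112

Choose which 5 of the 8 are fixed: C(8,5) = 56.
The other 3 form a derangement: !3 = 2.
Total: 56 × 2 = 112.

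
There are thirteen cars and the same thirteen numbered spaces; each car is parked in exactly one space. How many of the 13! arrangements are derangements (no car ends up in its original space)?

Recurrence: !13 = 12·(!12 + !11).
!13 = 12·(176214841 + 14684570) = 12·190899411 = 2290792932

2290792932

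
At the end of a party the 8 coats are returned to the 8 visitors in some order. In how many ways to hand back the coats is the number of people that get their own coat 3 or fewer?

39549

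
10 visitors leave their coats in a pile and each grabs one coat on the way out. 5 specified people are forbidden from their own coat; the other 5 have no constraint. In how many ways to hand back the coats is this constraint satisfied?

2170680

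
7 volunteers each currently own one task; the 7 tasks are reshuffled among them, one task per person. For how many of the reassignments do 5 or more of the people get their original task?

22

Sum C(7,i)·!(7-i) for i = 5..7:
  i=5: C(7,5)·!2 = 21·1 = 21
  i=6: C(7,6)·!1 = 7·0 = 0
  i=7: C(7,7)·!0 = 1·1 = 1
Total = 22.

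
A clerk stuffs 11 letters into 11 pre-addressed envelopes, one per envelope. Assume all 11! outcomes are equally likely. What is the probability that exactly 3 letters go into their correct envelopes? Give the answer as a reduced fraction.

Favorable outcomes: C(11,3)·!8 = 165·14833 = 2447445.
Total outcomes: 11! = 39916800.
Probability = 2447445/39916800 = 2119/34560.

2119/34560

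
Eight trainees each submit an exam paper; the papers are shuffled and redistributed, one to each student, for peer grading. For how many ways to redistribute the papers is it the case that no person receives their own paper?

Use !n = (n-1)(!(n-1) + !(n-2)).
!8 = 7·(1854 + 265) = 7·2119 = 14833

14833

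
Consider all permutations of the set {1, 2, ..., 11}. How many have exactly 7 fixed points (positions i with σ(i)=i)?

Choose which 7 of the 11 are fixed: C(11,7) = 330.
The remaining 4 must be deranged: !4 = 9.
Total: 330 × 9 = 2970.

2970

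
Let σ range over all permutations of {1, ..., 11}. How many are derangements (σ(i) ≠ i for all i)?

14684570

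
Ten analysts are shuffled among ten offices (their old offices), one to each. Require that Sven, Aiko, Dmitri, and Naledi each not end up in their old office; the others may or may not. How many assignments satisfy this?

2399760

Let A_j be the event that the j-th constrained one is fixed. By inclusion-exclusion over the 4 events:
Σ_{j=0}^{4} (-1)^j C(4,j)(10-j)!
= C(4,0)·10! - C(4,1)·9! + C(4,2)·8! - C(4,3)·7! + C(4,4)·6!
= 3628800 - 1451520 + 241920 - 20160 + 720
= 2399760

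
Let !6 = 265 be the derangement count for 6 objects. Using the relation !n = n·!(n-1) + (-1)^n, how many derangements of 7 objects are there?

1854

!7 = 7·265 - 1 = 1854.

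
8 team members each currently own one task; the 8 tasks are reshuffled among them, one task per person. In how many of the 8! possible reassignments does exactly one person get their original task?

Pick the single fixed position: C(8,1) = 8 ways.
The remaining 7 must be deranged: !7 = 1854.
Total: 8 × 1854 = 14832.

14832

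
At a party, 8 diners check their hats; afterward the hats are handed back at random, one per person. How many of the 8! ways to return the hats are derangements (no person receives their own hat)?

14833

The number of derangements of 8 is !8 = Σ_{k=0}^{8} (-1)^k·8!/k!
= 8! - 8!/1! + 8!/2! - 8!/3! + 8!/4! - 8!/5! + 8!/6! - 8!/7! + 8!/8!
= 40320 - 40320 + 20160 - 6720 + 1680 - 336 + 56 - 8 + 1
= 14833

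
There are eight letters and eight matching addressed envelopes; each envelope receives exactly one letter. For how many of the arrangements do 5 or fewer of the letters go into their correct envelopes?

40291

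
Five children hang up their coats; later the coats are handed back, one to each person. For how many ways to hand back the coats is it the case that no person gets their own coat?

44

The subfactorial !5 = [5!/e] (nearest integer).
5! = 120, and 120/e ≈ 44.15, so !5 = 44.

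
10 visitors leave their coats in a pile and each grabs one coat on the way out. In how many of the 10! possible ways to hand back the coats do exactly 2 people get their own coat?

Pick the 2 fixed positions: C(10,2) = 45 ways.
The other 8 form a derangement: !8 = 14833.
Total: 45 × 14833 = 667485.

667485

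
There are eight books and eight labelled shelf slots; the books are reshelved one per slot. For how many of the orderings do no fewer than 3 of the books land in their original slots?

3235

Sum C(8,i)·!(8-i) for i = 3..8:
  i=3: C(8,3)·!5 = 56·44 = 2464
  i=4: C(8,4)·!4 = 70·9 = 630
  i=5: C(8,5)·!3 = 56·2 = 112
  i=6: C(8,6)·!2 = 28·1 = 28
  i=7: C(8,7)·!1 = 8·0 = 0
  i=8: C(8,8)·!0 = 1·1 = 1
Total = 3235.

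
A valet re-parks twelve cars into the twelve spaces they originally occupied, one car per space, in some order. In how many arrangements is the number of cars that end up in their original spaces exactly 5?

1468368

Choose which 5 of the 12 are fixed: C(12,5) = 792.
The other 7 form a derangement: !7 = 1854.
Total: 792 × 1854 = 1468368.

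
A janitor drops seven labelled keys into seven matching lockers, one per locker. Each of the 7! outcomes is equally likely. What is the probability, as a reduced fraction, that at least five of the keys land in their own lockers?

Favorable outcomes: Σ_{i≥5} C(7,i)·!(7-i) = 21·1 + 7·0 + 1·1 = 22.
Total outcomes: 7! = 5040.
Probability = 22/5040 = 11/2520.

11/2520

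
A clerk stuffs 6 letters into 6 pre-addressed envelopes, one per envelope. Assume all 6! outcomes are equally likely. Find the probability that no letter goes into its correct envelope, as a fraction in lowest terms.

53/144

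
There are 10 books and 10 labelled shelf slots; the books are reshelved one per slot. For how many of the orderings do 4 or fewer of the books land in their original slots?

# with exactly i fixed is C(10,i)·!(10-i); sum over i=0..4:
  i=0: C(10,0)·!10 = 1·1334961 = 1334961
  i=1: C(10,1)·!9 = 10·133496 = 1334960
  i=2: C(10,2)·!8 = 45·14833 = 667485
  i=3: C(10,3)·!7 = 120·1854 = 222480
  i=4: C(10,4)·!6 = 210·265 = 55650
Total = 3615536.

3615536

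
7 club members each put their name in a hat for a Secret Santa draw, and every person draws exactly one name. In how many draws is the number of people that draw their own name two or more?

1331

# with exactly i fixed is C(7,i)·!(7-i); sum over i=2..7:
  i=2: C(7,2)·!5 = 21·44 = 924
  i=3: C(7,3)·!4 = 35·9 = 315
  i=4: C(7,4)·!3 = 35·2 = 70
  i=5: C(7,5)·!2 = 21·1 = 21
  i=6: C(7,6)·!1 = 7·0 = 0
  i=7: C(7,7)·!0 = 1·1 = 1
Total = 1331.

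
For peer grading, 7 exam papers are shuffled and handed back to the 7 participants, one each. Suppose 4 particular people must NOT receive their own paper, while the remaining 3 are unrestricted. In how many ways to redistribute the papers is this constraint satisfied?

2790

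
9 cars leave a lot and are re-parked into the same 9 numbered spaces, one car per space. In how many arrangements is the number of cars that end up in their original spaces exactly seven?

36

Pick the 7 fixed positions: C(9,7) = 36 ways.
The other 2 form a derangement: !2 = 1.
Total: 36 × 1 = 36.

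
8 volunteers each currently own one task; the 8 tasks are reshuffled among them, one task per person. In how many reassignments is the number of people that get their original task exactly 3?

Choose which 3 of the 8 are fixed: C(8,3) = 56.
The other 5 form a derangement: !5 = 44.
Total: 56 × 44 = 2464.

2464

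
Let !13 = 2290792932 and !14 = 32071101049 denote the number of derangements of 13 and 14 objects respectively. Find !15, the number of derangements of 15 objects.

!15 = (15-1)·(!14 + !13) = 14·(32071101049 + 2290792932) = 14·34361893981 = 481066515734.

481066515734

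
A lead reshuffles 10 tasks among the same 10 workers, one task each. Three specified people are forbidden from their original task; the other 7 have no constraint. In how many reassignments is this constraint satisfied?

2656080

Inclusion-exclusion on the 3 forbidden self-matches:
Σ_{j=0}^{3} (-1)^j C(3,j)(10-j)!
= C(3,0)·10! - C(3,1)·9! + C(3,2)·8! - C(3,3)·7!
= 3628800 - 1088640 + 120960 - 5040
= 2656080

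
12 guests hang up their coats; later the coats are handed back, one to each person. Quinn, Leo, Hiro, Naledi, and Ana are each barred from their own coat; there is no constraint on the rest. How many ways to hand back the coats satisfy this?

Let A_j be the event that the j-th constrained one is fixed. By inclusion-exclusion over the 5 events:
Σ_{j=0}^{5} (-1)^j C(5,j)(12-j)!
= C(5,0)·12! - C(5,1)·11! + C(5,2)·10! - C(5,3)·9! + C(5,4)·8! - C(5,5)·7!
= 479001600 - 199584000 + 36288000 - 3628800 + 201600 - 5040
= 312273360

312273360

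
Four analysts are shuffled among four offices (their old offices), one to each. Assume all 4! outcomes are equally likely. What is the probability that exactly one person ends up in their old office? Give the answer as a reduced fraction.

1/3

Favorable outcomes: C(4,1)·!3 = 4·2 = 8.
Total outcomes: 4! = 24.
Probability = 8/24 = 1/3.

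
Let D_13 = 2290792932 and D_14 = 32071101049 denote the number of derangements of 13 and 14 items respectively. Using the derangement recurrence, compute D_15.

D_15 = (15-1)·(D_14 + D_13) = 14·(32071101049 + 2290792932) = 14·34361893981 = 481066515734.

481066515734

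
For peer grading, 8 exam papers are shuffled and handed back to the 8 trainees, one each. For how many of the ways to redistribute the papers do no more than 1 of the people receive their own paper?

29665

# with exactly i fixed is C(8,i)·!(8-i); sum over i=0..1:
  i=0: C(8,0)·!8 = 1·14833 = 14833
  i=1: C(8,1)·!7 = 8·1854 = 14832
Total = 29665.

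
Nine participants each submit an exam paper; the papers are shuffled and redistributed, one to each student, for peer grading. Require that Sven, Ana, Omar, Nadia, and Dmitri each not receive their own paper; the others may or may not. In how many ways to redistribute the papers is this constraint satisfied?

205056

Inclusion-exclusion on the 5 forbidden self-matches:
Σ_{j=0}^{5} (-1)^j C(5,j)(9-j)!
= C(5,0)·9! - C(5,1)·8! + C(5,2)·7! - C(5,3)·6! + C(5,4)·5! - C(5,5)·4!
= 362880 - 201600 + 50400 - 7200 + 600 - 24
= 205056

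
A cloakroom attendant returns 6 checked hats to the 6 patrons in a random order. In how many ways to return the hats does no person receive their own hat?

265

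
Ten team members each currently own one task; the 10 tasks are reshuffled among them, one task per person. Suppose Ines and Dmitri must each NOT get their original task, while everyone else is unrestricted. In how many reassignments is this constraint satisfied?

Let A_j be the event that the j-th constrained one is fixed. By inclusion-exclusion over the 2 events:
Σ_{j=0}^{2} (-1)^j C(2,j)(10-j)!
= C(2,0)·10! - C(2,1)·9! + C(2,2)·8!
= 3628800 - 725760 + 40320
= 2943360

2943360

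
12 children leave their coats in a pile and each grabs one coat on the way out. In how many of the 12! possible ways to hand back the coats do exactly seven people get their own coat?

34848

Pick the 7 fixed positions: C(12,7) = 792 ways.
The other 5 form a derangement: !5 = 44.
Total: 792 × 44 = 34848.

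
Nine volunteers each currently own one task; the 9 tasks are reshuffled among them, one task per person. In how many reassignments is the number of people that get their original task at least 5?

Sum C(9,i)·!(9-i) for i = 5..9:
  i=5: C(9,5)·!4 = 126·9 = 1134
  i=6: C(9,6)·!3 = 84·2 = 168
  i=7: C(9,7)·!2 = 36·1 = 36
  i=8: C(9,8)·!1 = 9·0 = 0
  i=9: C(9,9)·!0 = 1·1 = 1
Total = 1339.

1339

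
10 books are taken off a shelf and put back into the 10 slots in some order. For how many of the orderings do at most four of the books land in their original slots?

3615536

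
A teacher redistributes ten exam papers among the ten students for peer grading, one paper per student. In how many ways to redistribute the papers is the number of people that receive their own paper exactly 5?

11088

Choose which 5 of the 10 are fixed: C(10,5) = 252.
The other 5 form a derangement: !5 = 44.
Total: 252 × 44 = 11088.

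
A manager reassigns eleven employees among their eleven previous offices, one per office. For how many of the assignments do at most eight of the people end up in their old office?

Sum C(11,i)·!(11-i) for i = 0..8:
  i=0: C(11,0)·!11 = 1·14684570 = 14684570
  i=1: C(11,1)·!10 = 11·1334961 = 14684571
  i=2: C(11,2)·!9 = 55·133496 = 7342280
  i=3: C(11,3)·!8 = 165·14833 = 2447445
  i=4: C(11,4)·!7 = 330·1854 = 611820
  i=5: C(11,5)·!6 = 462·265 = 122430
  i=6: C(11,6)·!5 = 462·44 = 20328
  i=7: C(11,7)·!4 = 330·9 = 2970
  i=8: C(11,8)·!3 = 165·2 = 330
Total = 39916744.

39916744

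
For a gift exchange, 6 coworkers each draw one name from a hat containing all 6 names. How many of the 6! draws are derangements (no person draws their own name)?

By inclusion-exclusion, !6 = Σ (-1)^k · 6!/k! for k=0..6
= 6! - 6!/1! + 6!/2! - 6!/3! + 6!/4! - 6!/5! + 6!/6!
= 720 - 720 + 360 - 120 + 30 - 6 + 1
= 265

265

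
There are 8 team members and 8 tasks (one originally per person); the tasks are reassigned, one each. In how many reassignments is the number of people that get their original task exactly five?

Pick the 5 fixed positions: C(8,5) = 56 ways.
The other 3 form a derangement: !3 = 2.
Total: 56 × 2 = 112.

112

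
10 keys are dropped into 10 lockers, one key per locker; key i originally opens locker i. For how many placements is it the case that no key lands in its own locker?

The number of derangements of 10 is !10 = Σ_{k=0}^{10} (-1)^k·10!/k!
= 10! - 10!/1! + 10!/2! - 10!/3! + 10!/4! - 10!/5! + 10!/6! - 10!/7! + 10!/8! - 10!/9! + 10!/10!
= 3628800 - 3628800 + 1814400 - 604800 + 151200 - 30240 + 5040 - 720 + 90 - 10 + 1
= 1334961

1334961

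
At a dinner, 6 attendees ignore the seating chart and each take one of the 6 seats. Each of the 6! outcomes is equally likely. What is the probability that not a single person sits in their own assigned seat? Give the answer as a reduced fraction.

53/144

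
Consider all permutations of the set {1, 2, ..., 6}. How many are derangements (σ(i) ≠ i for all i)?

265

!6 = 6! · Σ_{k=0}^{6} (-1)^k/k!
= 6! - 6!/1! + 6!/2! - 6!/3! + 6!/4! - 6!/5! + 6!/6!
= 720 - 720 + 360 - 120 + 30 - 6 + 1
= 265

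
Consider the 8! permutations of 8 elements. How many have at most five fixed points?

# with exactly i fixed is C(8,i)·!(8-i); sum over i=0..5:
  i=0: C(8,0)·!8 = 1·14833 = 14833
  i=1: C(8,1)·!7 = 8·1854 = 14832
  i=2: C(8,2)·!6 = 28·265 = 7420
  i=3: C(8,3)·!5 = 56·44 = 2464
  i=4: C(8,4)·!4 = 70·9 = 630
  i=5: C(8,5)·!3 = 56·2 = 112
Total = 40291.

40291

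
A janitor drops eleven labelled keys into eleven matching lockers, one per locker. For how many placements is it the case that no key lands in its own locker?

The subfactorial !11 = [11!/e] (nearest integer).
11! = 39916800, and 39916800/e ≈ 14684570.08, so !11 = 14684570.

14684570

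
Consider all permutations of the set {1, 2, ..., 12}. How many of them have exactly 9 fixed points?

Pick the 9 fixed positions: C(12,9) = 220 ways.
The remaining 3 must be deranged: !3 = 2.
Total: 220 × 2 = 440.

440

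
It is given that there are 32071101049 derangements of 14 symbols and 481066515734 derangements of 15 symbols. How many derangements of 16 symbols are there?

7697064251745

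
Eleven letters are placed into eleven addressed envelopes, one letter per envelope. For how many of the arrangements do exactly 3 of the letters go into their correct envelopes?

2447445

Pick the 3 fixed positions: C(11,3) = 165 ways.
The remaining 8 must be deranged: !8 = 14833.
Total: 165 × 14833 = 2447445.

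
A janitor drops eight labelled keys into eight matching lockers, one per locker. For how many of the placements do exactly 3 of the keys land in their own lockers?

Choose which 3 of the 8 are fixed: C(8,3) = 56.
The remaining 5 must be deranged: !5 = 44.
Total: 56 × 44 = 2464.

2464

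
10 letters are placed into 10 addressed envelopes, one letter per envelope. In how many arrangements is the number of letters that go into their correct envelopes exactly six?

1890

Choose which 6 of the 10 are fixed: C(10,6) = 210.
The other 4 form a derangement: !4 = 9.
Total: 210 × 9 = 1890.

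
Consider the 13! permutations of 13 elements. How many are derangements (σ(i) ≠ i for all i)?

2290792932

!13 = 13! · Σ_{k=0}^{13} (-1)^k/k!
= 13! - 13!/1! + 13!/2! - 13!/3! + 13!/4! - 13!/5! + 13!/6! - 13!/7! + 13!/8! - 13!/9! + 13!/10! - 13!/11! + 13!/12! - 13!/13!
= 6227020800 - 6227020800 + 3113510400 - 1037836800 + 259459200 - 51891840 + 8648640 - 1235520 + 154440 - 17160 + 1716 - 156 + 13 - 1
= 2290792932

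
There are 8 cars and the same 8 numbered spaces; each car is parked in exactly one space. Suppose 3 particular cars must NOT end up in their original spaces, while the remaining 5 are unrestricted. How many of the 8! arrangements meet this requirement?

Inclusion-exclusion on the 3 forbidden self-matches:
Σ_{j=0}^{3} (-1)^j C(3,j)(8-j)!
= C(3,0)·8! - C(3,1)·7! + C(3,2)·6! - C(3,3)·5!
= 40320 - 15120 + 2160 - 120
= 27240

27240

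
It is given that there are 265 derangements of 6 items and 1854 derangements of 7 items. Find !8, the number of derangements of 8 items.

!8 = (8-1)·(!7 + !6) = 7·(1854 + 265) = 7·2119 = 14833.

14833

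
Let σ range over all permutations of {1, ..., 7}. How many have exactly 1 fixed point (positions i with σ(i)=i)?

Pick the single fixed position: C(7,1) = 7 ways.
The remaining 6 must be deranged: !6 = 265.
Total: 7 × 265 = 1855.

1855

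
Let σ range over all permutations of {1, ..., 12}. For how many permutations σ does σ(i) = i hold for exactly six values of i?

244860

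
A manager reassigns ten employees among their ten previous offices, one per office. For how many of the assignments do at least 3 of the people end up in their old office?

291394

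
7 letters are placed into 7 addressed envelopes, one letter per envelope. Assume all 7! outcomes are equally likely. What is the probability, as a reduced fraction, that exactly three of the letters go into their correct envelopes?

1/16

Favorable outcomes: C(7,3)·!4 = 35·9 = 315.
Total outcomes: 7! = 5040.
Probability = 315/5040 = 1/16.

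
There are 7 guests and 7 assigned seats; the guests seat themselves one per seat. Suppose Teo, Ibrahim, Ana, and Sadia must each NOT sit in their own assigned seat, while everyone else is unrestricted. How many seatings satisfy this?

2790

Inclusion-exclusion on the 4 forbidden self-matches:
Σ_{j=0}^{4} (-1)^j C(4,j)(7-j)!
= C(4,0)·7! - C(4,1)·6! + C(4,2)·5! - C(4,3)·4! + C(4,4)·3!
= 5040 - 2880 + 720 - 96 + 6
= 2790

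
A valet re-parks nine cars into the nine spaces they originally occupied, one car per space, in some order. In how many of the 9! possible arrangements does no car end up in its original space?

133496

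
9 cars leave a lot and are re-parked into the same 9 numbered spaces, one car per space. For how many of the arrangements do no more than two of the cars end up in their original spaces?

# with exactly i fixed is C(9,i)·!(9-i); sum over i=0..2:
  i=0: C(9,0)·!9 = 1·133496 = 133496
  i=1: C(9,1)·!8 = 9·14833 = 133497
  i=2: C(9,2)·!7 = 36·1854 = 66744
Total = 333737.

333737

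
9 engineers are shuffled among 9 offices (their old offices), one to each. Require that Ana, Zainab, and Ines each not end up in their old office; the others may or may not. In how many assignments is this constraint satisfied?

256320

Let A_j be the event that the j-th constrained one is fixed. By inclusion-exclusion over the 3 events:
Σ_{j=0}^{3} (-1)^j C(3,j)(9-j)!
= C(3,0)·9! - C(3,1)·8! + C(3,2)·7! - C(3,3)·6!
= 362880 - 120960 + 15120 - 720
= 256320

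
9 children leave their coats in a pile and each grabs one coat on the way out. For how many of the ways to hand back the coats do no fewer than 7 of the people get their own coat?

37

Sum C(9,i)·!(9-i) for i = 7..9:
  i=7: C(9,7)·!2 = 36·1 = 36
  i=8: C(9,8)·!1 = 9·0 = 0
  i=9: C(9,9)·!0 = 1·1 = 1
Total = 37.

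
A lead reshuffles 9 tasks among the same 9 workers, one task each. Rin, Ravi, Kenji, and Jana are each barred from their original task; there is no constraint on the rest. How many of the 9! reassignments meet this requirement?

229080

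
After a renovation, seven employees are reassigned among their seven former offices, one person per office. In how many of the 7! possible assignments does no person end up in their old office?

!7 is the nearest integer to 7!/e.
7! = 5040, and 5040/e ≈ 1854.11, so !7 = 1854.

1854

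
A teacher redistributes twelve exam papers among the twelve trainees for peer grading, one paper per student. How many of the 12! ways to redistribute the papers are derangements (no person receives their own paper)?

176214841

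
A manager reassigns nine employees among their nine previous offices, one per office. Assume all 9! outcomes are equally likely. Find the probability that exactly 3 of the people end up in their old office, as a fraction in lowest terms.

Favorable outcomes: C(9,3)·!6 = 84·265 = 22260.
Total outcomes: 9! = 362880.
Probability = 22260/362880 = 53/864.

53/864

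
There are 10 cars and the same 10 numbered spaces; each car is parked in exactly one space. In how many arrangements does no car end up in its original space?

1334961

!10 = 10! · Σ_{k=0}^{10} (-1)^k/k!
= 10! - 10!/1! + 10!/2! - 10!/3! + 10!/4! - 10!/5! + 10!/6! - 10!/7! + 10!/8! - 10!/9! + 10!/10!
= 3628800 - 3628800 + 1814400 - 604800 + 151200 - 30240 + 5040 - 720 + 90 - 10 + 1
= 1334961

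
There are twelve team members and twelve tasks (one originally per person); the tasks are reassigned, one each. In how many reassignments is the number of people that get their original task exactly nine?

Pick the 9 fixed positions: C(12,9) = 220 ways.
The remaining 3 must be deranged: !3 = 2.
Total: 220 × 2 = 440.

440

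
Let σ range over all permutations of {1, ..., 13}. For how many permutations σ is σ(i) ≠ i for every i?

By inclusion-exclusion, !13 = Σ (-1)^k · 13!/k! for k=0..13
= 13! - 13!/1! + 13!/2! - 13!/3! + 13!/4! - 13!/5! + 13!/6! - 13!/7! + 13!/8! - 13!/9! + 13!/10! - 13!/11! + 13!/12! - 13!/13!
= 6227020800 - 6227020800 + 3113510400 - 1037836800 + 259459200 - 51891840 + 8648640 - 1235520 + 154440 - 17160 + 1716 - 156 + 13 - 1
= 2290792932

2290792932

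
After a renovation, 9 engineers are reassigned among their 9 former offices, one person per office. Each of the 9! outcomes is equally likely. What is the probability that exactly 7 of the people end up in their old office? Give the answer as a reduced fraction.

1/10080

Favorable outcomes: C(9,7)·!2 = 36·1 = 36.
Total outcomes: 9! = 362880.
Probability = 36/362880 = 1/10080.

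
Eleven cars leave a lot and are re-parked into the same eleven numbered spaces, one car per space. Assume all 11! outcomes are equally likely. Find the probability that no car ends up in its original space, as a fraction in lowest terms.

1468457/3991680

Favorable outcomes: !11 = 14684570.
Total outcomes: 11! = 39916800.
Probability = 14684570/39916800 = 1468457/3991680.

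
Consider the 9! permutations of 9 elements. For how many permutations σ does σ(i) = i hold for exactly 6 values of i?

168

Choose which 6 of the 9 are fixed: C(9,6) = 84.
The remaining 3 must be deranged: !3 = 2.
Total: 84 × 2 = 168.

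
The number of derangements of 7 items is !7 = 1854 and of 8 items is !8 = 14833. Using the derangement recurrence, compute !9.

!9 = (9-1)·(!8 + !7) = 8·(14833 + 1854) = 8·16687 = 133496.

133496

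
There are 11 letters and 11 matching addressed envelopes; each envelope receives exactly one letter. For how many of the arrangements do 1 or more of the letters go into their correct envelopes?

25232230

# with exactly i fixed is C(11,i)·!(11-i); sum over i=1..11:
  i=1: C(11,1)·!10 = 11·1334961 = 14684571
  i=2: C(11,2)·!9 = 55·133496 = 7342280
  i=3: C(11,3)·!8 = 165·14833 = 2447445
  i=4: C(11,4)·!7 = 330·1854 = 611820
  i=5: C(11,5)·!6 = 462·265 = 122430
  i=6: C(11,6)·!5 = 462·44 = 20328
  i=7: C(11,7)·!4 = 330·9 = 2970
  i=8: C(11,8)·!3 = 165·2 = 330
  i=9: C(11,9)·!2 = 55·1 = 55
  i=10: C(11,10)·!1 = 11·0 = 0
  i=11: C(11,11)·!0 = 1·1 = 1
Total = 25232230.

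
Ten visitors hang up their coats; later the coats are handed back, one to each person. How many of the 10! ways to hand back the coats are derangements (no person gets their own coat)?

Use !n = n·!(n-1) + (-1)^n.
!10 = 10·133496 + 1 = 1334961

1334961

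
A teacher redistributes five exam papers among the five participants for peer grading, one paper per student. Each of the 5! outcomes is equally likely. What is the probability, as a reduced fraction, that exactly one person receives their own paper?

Favorable outcomes: C(5,1)·!4 = 5·9 = 45.
Total outcomes: 5! = 120.
Probability = 45/120 = 3/8.

3/8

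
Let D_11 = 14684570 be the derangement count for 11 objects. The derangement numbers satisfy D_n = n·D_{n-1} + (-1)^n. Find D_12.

D_12 = 12·14684570 + 1 = 176214841.

176214841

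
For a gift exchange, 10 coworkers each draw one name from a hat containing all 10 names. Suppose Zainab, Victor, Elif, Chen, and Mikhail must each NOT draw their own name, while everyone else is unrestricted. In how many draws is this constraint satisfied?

2170680

Inclusion-exclusion on the 5 forbidden self-matches:
Σ_{j=0}^{5} (-1)^j C(5,j)(10-j)!
= C(5,0)·10! - C(5,1)·9! + C(5,2)·8! - C(5,3)·7! + C(5,4)·6! - C(5,5)·5!
= 3628800 - 1814400 + 403200 - 50400 + 3600 - 120
= 2170680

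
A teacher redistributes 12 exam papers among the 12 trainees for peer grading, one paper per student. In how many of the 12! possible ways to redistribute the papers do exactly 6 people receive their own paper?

244860

Pick the 6 fixed positions: C(12,6) = 924 ways.
The other 6 form a derangement: !6 = 265.
Total: 924 × 265 = 244860.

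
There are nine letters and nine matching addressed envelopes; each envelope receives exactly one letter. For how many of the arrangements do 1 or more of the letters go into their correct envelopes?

# with exactly i fixed is C(9,i)·!(9-i); sum over i=1..9:
  i=1: C(9,1)·!8 = 9·14833 = 133497
  i=2: C(9,2)·!7 = 36·1854 = 66744
  i=3: C(9,3)·!6 = 84·265 = 22260
  i=4: C(9,4)·!5 = 126·44 = 5544
  i=5: C(9,5)·!4 = 126·9 = 1134
  i=6: C(9,6)·!3 = 84·2 = 168
  i=7: C(9,7)·!2 = 36·1 = 36
  i=8: C(9,8)·!1 = 9·0 = 0
  i=9: C(9,9)·!0 = 1·1 = 1
Total = 229384.

229384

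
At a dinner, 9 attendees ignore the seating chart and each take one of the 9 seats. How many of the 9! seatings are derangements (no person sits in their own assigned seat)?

133496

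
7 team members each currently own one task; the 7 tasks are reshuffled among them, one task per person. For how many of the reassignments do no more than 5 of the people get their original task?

Sum C(7,i)·!(7-i) for i = 0..5:
  i=0: C(7,0)·!7 = 1·1854 = 1854
  i=1: C(7,1)·!6 = 7·265 = 1855
  i=2: C(7,2)·!5 = 21·44 = 924
  i=3: C(7,3)·!4 = 35·9 = 315
  i=4: C(7,4)·!3 = 35·2 = 70
  i=5: C(7,5)·!2 = 21·1 = 21
Total = 5039.

5039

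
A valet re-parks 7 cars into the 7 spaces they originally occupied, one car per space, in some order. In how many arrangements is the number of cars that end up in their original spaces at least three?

# with exactly i fixed is C(7,i)·!(7-i); sum over i=3..7:
  i=3: C(7,3)·!4 = 35·9 = 315
  i=4: C(7,4)·!3 = 35·2 = 70
  i=5: C(7,5)·!2 = 21·1 = 21
  i=6: C(7,6)·!1 = 7·0 = 0
  i=7: C(7,7)·!0 = 1·1 = 1
Total = 407.

407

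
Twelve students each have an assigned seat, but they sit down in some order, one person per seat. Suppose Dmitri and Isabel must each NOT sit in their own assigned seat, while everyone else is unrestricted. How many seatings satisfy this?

Inclusion-exclusion on the 2 forbidden self-matches:
Σ_{j=0}^{2} (-1)^j C(2,j)(12-j)!
= C(2,0)·12! - C(2,1)·11! + C(2,2)·10!
= 479001600 - 79833600 + 3628800
= 402796800

402796800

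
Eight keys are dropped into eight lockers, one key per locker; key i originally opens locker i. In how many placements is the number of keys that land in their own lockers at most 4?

40179

Sum C(8,i)·!(8-i) for i = 0..4:
  i=0: C(8,0)·!8 = 1·14833 = 14833
  i=1: C(8,1)·!7 = 8·1854 = 14832
  i=2: C(8,2)·!6 = 28·265 = 7420
  i=3: C(8,3)·!5 = 56·44 = 2464
  i=4: C(8,4)·!4 = 70·9 = 630
Total = 40179.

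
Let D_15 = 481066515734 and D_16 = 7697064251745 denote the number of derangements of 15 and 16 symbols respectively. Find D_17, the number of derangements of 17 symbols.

130850092279664

D_17 = (17-1)·(D_16 + D_15) = 16·(7697064251745 + 481066515734) = 16·8178130767479 = 130850092279664.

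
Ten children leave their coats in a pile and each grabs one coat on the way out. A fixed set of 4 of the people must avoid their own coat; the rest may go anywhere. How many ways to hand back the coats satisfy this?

2399760

Inclusion-exclusion on the 4 forbidden self-matches:
Σ_{j=0}^{4} (-1)^j C(4,j)(10-j)!
= C(4,0)·10! - C(4,1)·9! + C(4,2)·8! - C(4,3)·7! + C(4,4)·6!
= 3628800 - 1451520 + 241920 - 20160 + 720
= 2399760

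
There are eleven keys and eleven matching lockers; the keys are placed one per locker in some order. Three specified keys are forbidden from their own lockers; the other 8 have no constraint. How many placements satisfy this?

30078720

Let A_j be the event that the j-th constrained one is fixed. By inclusion-exclusion over the 3 events:
Σ_{j=0}^{3} (-1)^j C(3,j)(11-j)!
= C(3,0)·11! - C(3,1)·10! + C(3,2)·9! - C(3,3)·8!
= 39916800 - 10886400 + 1088640 - 40320
= 30078720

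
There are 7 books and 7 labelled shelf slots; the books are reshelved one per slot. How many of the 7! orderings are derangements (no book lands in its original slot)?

By inclusion-exclusion, !7 = Σ (-1)^k · 7!/k! for k=0..7
= 7! - 7!/1! + 7!/2! - 7!/3! + 7!/4! - 7!/5! + 7!/6! - 7!/7!
= 5040 - 5040 + 2520 - 840 + 210 - 42 + 7 - 1
= 1854

1854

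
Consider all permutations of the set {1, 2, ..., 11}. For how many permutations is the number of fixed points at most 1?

29369141

# with exactly i fixed is C(11,i)·!(11-i); sum over i=0..1:
  i=0: C(11,0)·!11 = 1·14684570 = 14684570
  i=1: C(11,1)·!10 = 11·1334961 = 14684571
Total = 29369141.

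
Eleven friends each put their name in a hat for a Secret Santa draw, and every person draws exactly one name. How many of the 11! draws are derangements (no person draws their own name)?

14684570

The subfactorial !11 = [11!/e] (nearest integer).
11! = 39916800, and 39916800/e ≈ 14684570.08, so !11 = 14684570.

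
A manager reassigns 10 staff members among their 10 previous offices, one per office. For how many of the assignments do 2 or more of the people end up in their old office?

# with exactly i fixed is C(10,i)·!(10-i); sum over i=2..10:
  i=2: C(10,2)·!8 = 45·14833 = 667485
  i=3: C(10,3)·!7 = 120·1854 = 222480
  i=4: C(10,4)·!6 = 210·265 = 55650
  i=5: C(10,5)·!5 = 252·44 = 11088
  i=6: C(10,6)·!4 = 210·9 = 1890
  i=7: C(10,7)·!3 = 120·2 = 240
  i=8: C(10,8)·!2 = 45·1 = 45
  i=9: C(10,9)·!1 = 10·0 = 0
  i=10: C(10,10)·!0 = 1·1 = 1
Total = 958879.

958879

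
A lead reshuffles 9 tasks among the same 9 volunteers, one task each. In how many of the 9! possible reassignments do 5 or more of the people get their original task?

1339

# with exactly i fixed is C(9,i)·!(9-i); sum over i=5..9:
  i=5: C(9,5)·!4 = 126·9 = 1134
  i=6: C(9,6)·!3 = 84·2 = 168
  i=7: C(9,7)·!2 = 36·1 = 36
  i=8: C(9,8)·!1 = 9·0 = 0
  i=9: C(9,9)·!0 = 1·1 = 1
Total = 1339.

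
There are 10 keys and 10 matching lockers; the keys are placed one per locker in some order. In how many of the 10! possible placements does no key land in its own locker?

1334961

The subfactorial !10 = [10!/e] (nearest integer).
10! = 3628800, and 3628800/e ≈ 1334960.92, so !10 = 1334961.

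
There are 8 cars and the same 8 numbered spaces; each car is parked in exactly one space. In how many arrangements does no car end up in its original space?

14833

!8 is the nearest integer to 8!/e.
8! = 40320, and 40320/e ≈ 14832.90, so !8 = 14833.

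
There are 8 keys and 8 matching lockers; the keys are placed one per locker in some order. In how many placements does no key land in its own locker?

14833

The number of derangements of 8 is !8 = Σ_{k=0}^{8} (-1)^k·8!/k!
= 8! - 8!/1! + 8!/2! - 8!/3! + 8!/4! - 8!/5! + 8!/6! - 8!/7! + 8!/8!
= 40320 - 40320 + 20160 - 6720 + 1680 - 336 + 56 - 8 + 1
= 14833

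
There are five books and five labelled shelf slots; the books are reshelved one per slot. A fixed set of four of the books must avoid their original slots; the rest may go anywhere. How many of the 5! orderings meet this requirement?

53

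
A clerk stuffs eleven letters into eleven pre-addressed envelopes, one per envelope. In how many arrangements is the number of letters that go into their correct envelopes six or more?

23684

# with exactly i fixed is C(11,i)·!(11-i); sum over i=6..11:
  i=6: C(11,6)·!5 = 462·44 = 20328
  i=7: C(11,7)·!4 = 330·9 = 2970
  i=8: C(11,8)·!3 = 165·2 = 330
  i=9: C(11,9)·!2 = 55·1 = 55
  i=10: C(11,10)·!1 = 11·0 = 0
  i=11: C(11,11)·!0 = 1·1 = 1
Total = 23684.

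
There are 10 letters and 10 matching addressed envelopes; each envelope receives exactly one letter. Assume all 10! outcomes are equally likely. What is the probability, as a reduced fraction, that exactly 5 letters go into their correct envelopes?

11/3600

Favorable outcomes: C(10,5)·!5 = 252·44 = 11088.
Total outcomes: 10! = 3628800.
Probability = 11088/3628800 = 11/3600.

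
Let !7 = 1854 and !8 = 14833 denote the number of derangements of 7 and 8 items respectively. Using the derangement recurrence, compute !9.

133496

!9 = (9-1)·(!8 + !7) = 8·(14833 + 1854) = 8·16687 = 133496.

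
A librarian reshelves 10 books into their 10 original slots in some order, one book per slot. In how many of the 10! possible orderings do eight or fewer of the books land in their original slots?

3628799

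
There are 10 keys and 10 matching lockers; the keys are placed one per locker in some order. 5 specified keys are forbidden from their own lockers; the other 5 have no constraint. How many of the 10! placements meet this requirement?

2170680

Let A_j be the event that the j-th constrained one is fixed. By inclusion-exclusion over the 5 events:
Σ_{j=0}^{5} (-1)^j C(5,j)(10-j)!
= C(5,0)·10! - C(5,1)·9! + C(5,2)·8! - C(5,3)·7! + C(5,4)·6! - C(5,5)·5!
= 3628800 - 1814400 + 403200 - 50400 + 3600 - 120
= 2170680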